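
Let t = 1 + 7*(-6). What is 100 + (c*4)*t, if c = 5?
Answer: -720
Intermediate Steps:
t = -41 (t = 1 - 42 = -41)
100 + (c*4)*t = 100 + (5*4)*(-41) = 100 + 20*(-41) = 100 - 820 = -720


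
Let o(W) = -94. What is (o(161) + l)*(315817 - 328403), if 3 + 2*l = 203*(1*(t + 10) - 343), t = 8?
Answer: 416382638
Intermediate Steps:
l = -32989 (l = -3/2 + (203*(1*(8 + 10) - 343))/2 = -3/2 + (203*(1*18 - 343))/2 = -3/2 + (203*(18 - 343))/2 = -3/2 + (203*(-325))/2 = -3/2 + (½)*(-65975) = -3/2 - 65975/2 = -32989)
(o(161) + l)*(315817 - 328403) = (-94 - 32989)*(315817 - 328403) = -33083*(-12586) = 416382638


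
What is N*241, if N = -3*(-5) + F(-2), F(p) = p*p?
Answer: 4579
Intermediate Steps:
F(p) = p²
N = 19 (N = -3*(-5) + (-2)² = 15 + 4 = 19)
N*241 = 19*241 = 4579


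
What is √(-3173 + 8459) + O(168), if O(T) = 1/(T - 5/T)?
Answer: 168/28219 + √5286 ≈ 72.711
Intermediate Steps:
√(-3173 + 8459) + O(168) = √(-3173 + 8459) + 168/(-5 + 168²) = √5286 + 168/(-5 + 28224) = √5286 + 168/28219 = 168/28219 + √5286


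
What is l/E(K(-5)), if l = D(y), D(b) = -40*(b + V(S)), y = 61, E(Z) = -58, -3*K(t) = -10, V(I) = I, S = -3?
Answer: 40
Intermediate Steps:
K(t) = 10/3 (K(t) = -1/3*(-10) = 10/3)
D(b) = 120 - 40*b (D(b) = -40*(b - 3) = -40*(-3 + b) = 120 - 40*b)
l = -2320 (l = 120 - 40*61 = 120 - 2440 = -2320)
l/E(K(-5)) = -2320/(-58) = -2320*(-1/58) = 40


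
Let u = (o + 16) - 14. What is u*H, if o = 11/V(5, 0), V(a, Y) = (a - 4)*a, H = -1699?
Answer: -35679/5 ≈ -7135.8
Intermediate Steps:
V(a, Y) = a*(-4 + a) (V(a, Y) = (-4 + a)*a = a*(-4 + a))
o = 11/5 (o = 11/((5*(-4 + 5))) = 11/((5*1)) = 11/5 ≈ 2.2000)
u = 21/5 (u = (11/5 + 16) - 14 = 91/5 - 14 = 21/5 ≈ 4.2000)
u*H = (21/5)*(-1699) = -35679/5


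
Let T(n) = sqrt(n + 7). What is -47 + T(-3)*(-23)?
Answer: -93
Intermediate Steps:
T(n) = sqrt(7 + n)
-47 + T(-3)*(-23) = -47 + sqrt(7 - 3)*(-23) = -47 + sqrt(4)*(-23) = -47 + 2*(-23) = -47 - 46 = -93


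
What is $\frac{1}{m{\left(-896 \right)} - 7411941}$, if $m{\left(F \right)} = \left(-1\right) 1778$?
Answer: $- \frac{1}{7413719} \approx -1.3489 \cdot 10^{-7}$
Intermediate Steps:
$m{\left(F \right)} = -1778$
$\frac{1}{m{\left(-896 \right)} - 7411941} = \frac{1}{-1778 - 7411941} = \frac{1}{-7413719} = - \frac{1}{7413719}$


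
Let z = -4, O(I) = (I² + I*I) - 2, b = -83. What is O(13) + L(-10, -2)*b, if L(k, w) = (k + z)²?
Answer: -15932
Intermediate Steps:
O(I) = -2 + 2*I² (O(I) = (I² + I²) - 2 = 2*I² - 2 = -2 + 2*I²)
L(k, w) = (-4 + k)² (L(k, w) = (k - 4)² = (-4 + k)²)
O(13) + L(-10, -2)*b = (-2 + 2*13²) + (-4 - 10)²*(-83) = (-2 + 2*169) + (-14)²*(-83) = (-2 + 338) + 196*(-83) = 336 - 16268 = -15932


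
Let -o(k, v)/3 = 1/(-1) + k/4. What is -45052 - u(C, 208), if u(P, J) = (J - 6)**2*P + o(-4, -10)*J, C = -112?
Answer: 4523748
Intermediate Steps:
o(k, v) = 3 - 3*k/4 (o(k, v) = -3*(1/(-1) + k/4) = -3*(1*(-1) + k*(1/4)) = -3*(-1 + k/4) = 3 - 3*k/4)
u(P, J) = 6*J + P*(-6 + J)**2 (u(P, J) = (J - 6)**2*P + (3 - 3/4*(-4))*J = (-6 + J)**2*P + (3 + 3)*J = P*(-6 + J)**2 + 6*J = 6*J + P*(-6 + J)**2)
-45052 - u(C, 208) = -45052 - (6*208 - 112*(-6 + 208)**2) = -45052 - (1248 - 112*202**2) = -45052 - (1248 - 112*40804) = -45052 - (1248 - 4570048) = -45052 - 1*(-4568800) = -45052 + 4568800 = 4523748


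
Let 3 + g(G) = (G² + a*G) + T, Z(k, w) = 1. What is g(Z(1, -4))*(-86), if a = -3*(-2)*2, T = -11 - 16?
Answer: 1462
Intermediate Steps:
T = -27
a = 12 (a = 6*2 = 12)
g(G) = -30 + G² + 12*G (g(G) = -3 + ((G² + 12*G) - 27) = -3 + (-27 + G² + 12*G) = -30 + G² + 12*G)
g(Z(1, -4))*(-86) = (-30 + 1² + 12*1)*(-86) = (-30 + 1 + 12)*(-86) = -17*(-86) = 1462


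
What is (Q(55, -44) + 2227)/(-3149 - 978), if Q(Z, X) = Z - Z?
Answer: -2227/4127 ≈ -0.53962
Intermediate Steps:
Q(Z, X) = 0
(Q(55, -44) + 2227)/(-3149 - 978) = (0 + 2227)/(-3149 - 978) = 2227/(-4127) = 2227*(-1/4127) = -2227/4127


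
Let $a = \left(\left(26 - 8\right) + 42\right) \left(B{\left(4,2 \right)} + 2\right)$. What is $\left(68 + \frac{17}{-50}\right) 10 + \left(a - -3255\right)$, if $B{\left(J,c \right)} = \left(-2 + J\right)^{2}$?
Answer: $\frac{21458}{5} \approx 4291.6$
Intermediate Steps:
$a = 360$ ($a = \left(\left(26 - 8\right) + 42\right) \left(\left(-2 + 4\right)^{2} + 2\right) = \left(\left(26 - 8\right) + 42\right) \left(2^{2} + 2\right) = \left(18 + 42\right) \left(4 + 2\right) = 60 \cdot 6 = 360$)
$\left(68 + \frac{17}{-50}\right) 10 + \left(a - -3255\right) = \left(68 + \frac{17}{-50}\right) 10 + \left(360 - -3255\right) = \left(68 + 17 \left(- \frac{1}{50}\right)\right) 10 + \left(360 + 3255\right) = \left(68 - \frac{17}{50}\right) 10 + 3615 = \frac{3383}{50} \cdot 10 + 3615 = \frac{3383}{5} + 3615 = \frac{21458}{5}$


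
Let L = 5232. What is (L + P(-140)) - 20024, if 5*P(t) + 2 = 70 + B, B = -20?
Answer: -73912/5 ≈ -14782.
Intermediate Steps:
P(t) = 48/5 (P(t) = -2/5 + (70 - 20)/5 = -2/5 + (1/5)*50 = -2/5 + 10 = 48/5)
(L + P(-140)) - 20024 = (5232 + 48/5) - 20024 = 26208/5 - 20024 = -73912/5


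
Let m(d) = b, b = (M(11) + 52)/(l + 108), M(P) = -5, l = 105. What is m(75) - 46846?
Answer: -9978151/213 ≈ -46846.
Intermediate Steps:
b = 47/213 (b = (-5 + 52)/(105 + 108) = 47/213 ≈ 0.22066)
m(d) = 47/213
m(75) - 46846 = 47/213 - 46846 = -9978151/213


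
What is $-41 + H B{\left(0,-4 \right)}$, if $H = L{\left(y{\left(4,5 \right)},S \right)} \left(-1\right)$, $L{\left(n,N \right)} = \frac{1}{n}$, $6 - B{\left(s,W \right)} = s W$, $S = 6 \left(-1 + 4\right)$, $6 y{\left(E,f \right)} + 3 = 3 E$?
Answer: $-45$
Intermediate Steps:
$y{\left(E,f \right)} = - \frac{1}{2} + \frac{E}{2}$ ($y{\left(E,f \right)} = - \frac{1}{2} + \frac{3 E}{6} = - \frac{1}{2} + \frac{E}{2}$)
$S = 18$ ($S = 6 \cdot 3 = 18$)
$B{\left(s,W \right)} = 6 - W s$ ($B{\left(s,W \right)} = 6 - s W = 6 - W s$)
$H = - \frac{2}{3}$ ($H = \frac{1}{- \frac{1}{2} + \frac{1}{2} \cdot 4} \left(-1\right) = \frac{1}{- \frac{1}{2} + 2} \left(-1\right) = \frac{1}{\frac{3}{2}} \left(-1\right) = \frac{2}{3} \left(-1\right) = - \frac{2}{3} \approx -0.66667$)
$-41 + H B{\left(0,-4 \right)} = -41 - \frac{2 \left(6 - \left(-4\right) 0\right)}{3} = -41 - \frac{2 \left(6 + 0\right)}{3} = -41 - 4 = -45$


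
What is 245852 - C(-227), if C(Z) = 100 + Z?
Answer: 245979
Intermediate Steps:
245852 - C(-227) = 245852 - (100 - 227) = 245852 - 1*(-127) = 245852 + 127 = 245979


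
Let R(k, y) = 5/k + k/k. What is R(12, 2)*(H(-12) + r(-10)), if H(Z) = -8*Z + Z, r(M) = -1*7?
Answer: 1309/12 ≈ 109.08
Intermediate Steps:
r(M) = -7
R(k, y) = 1 + 5/k (R(k, y) = 5/k + 1 = 1 + 5/k)
H(Z) = -7*Z
R(12, 2)*(H(-12) + r(-10)) = ((5 + 12)/12)*(-7*(-12) - 7) = ((1/12)*17)*(84 - 7) = (17/12)*77 = 1309/12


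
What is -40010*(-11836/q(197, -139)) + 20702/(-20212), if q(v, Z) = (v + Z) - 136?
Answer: -2392890796769/394134 ≈ -6.0713e+6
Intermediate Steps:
q(v, Z) = -136 + Z + v (q(v, Z) = (Z + v) - 136 = -136 + Z + v)
-40010*(-11836/q(197, -139)) + 20702/(-20212) = -40010*(-11836/(-136 - 139 + 197)) + 20702/(-20212) = -40010/((-78*(-1/11836))) + 20702*(-1/20212) = -40010/39/5918 - 10351/10106 = -40010*5918/39 - 10351/10106 = -236779180/39 - 10351/10106 = -2392890796769/394134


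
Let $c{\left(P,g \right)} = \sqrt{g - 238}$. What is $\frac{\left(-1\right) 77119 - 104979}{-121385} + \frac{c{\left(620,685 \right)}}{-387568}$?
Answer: $\frac{182098}{121385} - \frac{\sqrt{447}}{387568} \approx 1.5001$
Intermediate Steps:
$c{\left(P,g \right)} = \sqrt{-238 + g}$
$\frac{\left(-1\right) 77119 - 104979}{-121385} + \frac{c{\left(620,685 \right)}}{-387568} = \frac{\left(-1\right) 77119 - 104979}{-121385} + \frac{\sqrt{-238 + 685}}{-387568} = \left(-77119 - 104979\right) \left(- \frac{1}{121385}\right) + \sqrt{447} \left(- \frac{1}{387568}\right) = \left(-182098\right) \left(- \frac{1}{121385}\right) - \frac{\sqrt{447}}{387568} = \frac{182098}{121385} - \frac{\sqrt{447}}{387568}$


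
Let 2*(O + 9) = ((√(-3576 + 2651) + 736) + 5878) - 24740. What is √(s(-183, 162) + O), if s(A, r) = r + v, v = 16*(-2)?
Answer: √(-35768 + 10*I*√37)/2 ≈ 0.080407 + 94.562*I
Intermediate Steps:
v = -32
s(A, r) = -32 + r (s(A, r) = r - 32 = -32 + r)
O = -9072 + 5*I*√37/2 (O = -9 + (((√(-3576 + 2651) + 736) + 5878) - 24740)/2 = -9 + (((√(-925) + 736) + 5878) - 24740)/2 = -9 + (((5*I*√37 + 736) + 5878) - 24740)/2 = -9 + (((736 + 5*I*√37) + 5878) - 24740)/2 = -9 + ((6614 + 5*I*√37) - 24740)/2 = -9 + (-18126 + 5*I*√37)/2 = -9 + (-9063 + 5*I*√37/2) = -9072 + 5*I*√37/2 ≈ -9072.0 + 15.207*I)
√(s(-183, 162) + O) = √((-32 + 162) + (-9072 + 5*I*√37/2)) = √(130 + (-9072 + 5*I*√37/2)) = √(-8942 + 5*I*√37/2)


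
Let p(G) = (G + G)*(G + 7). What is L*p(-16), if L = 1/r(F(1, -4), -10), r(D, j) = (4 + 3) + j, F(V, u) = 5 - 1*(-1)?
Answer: -96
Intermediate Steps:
F(V, u) = 6 (F(V, u) = 5 + 1 = 6)
r(D, j) = 7 + j
L = -⅓ (L = 1/(7 - 10) = 1/(-3) = -⅓ ≈ -0.33333)
p(G) = 2*G*(7 + G) (p(G) = (2*G)*(7 + G) = 2*G*(7 + G))
L*p(-16) = -2*(-16)*(7 - 16)/3 = -2*(-16)*(-9)/3 = -⅓*288 = -96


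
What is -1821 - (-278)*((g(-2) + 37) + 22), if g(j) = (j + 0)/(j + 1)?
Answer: 15137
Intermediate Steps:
g(j) = j/(1 + j)
-1821 - (-278)*((g(-2) + 37) + 22) = -1821 - (-278)*((-2/(1 - 2) + 37) + 22) = -1821 - (-278)*((-2/(-1) + 37) + 22) = -1821 - (-278)*((-2*(-1) + 37) + 22) = -1821 - (-278)*((2 + 37) + 22) = -1821 - (-278)*(39 + 22) = -1821 - (-278)*61 = -1821 - 1*(-16958) = -1821 + 16958 = 15137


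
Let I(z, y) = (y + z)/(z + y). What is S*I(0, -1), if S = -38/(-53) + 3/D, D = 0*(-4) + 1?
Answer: 197/53 ≈ 3.7170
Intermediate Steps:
I(z, y) = 1 (I(z, y) = (y + z)/(y + z) = 1)
D = 1 (D = 0 + 1 = 1)
S = 197/53 (S = -38/(-53) + 3/1 = -38*(-1/53) + 3*1 = 38/53 + 3 = 197/53 ≈ 3.7170)
S*I(0, -1) = (197/53)*1 = 197/53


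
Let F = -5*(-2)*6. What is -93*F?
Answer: -5580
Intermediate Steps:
F = 60 (F = 10*6 = 60)
-93*F = -93*60 = -5580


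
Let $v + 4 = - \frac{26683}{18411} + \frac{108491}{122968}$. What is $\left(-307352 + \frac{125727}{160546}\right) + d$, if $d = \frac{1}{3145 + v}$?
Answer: $- \frac{18464597339718486226243}{60076538971826150} \approx -3.0735 \cdot 10^{5}$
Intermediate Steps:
$v = - \frac{544188565}{119155992}$ ($v = -4 + \left(- \frac{26683}{18411} + \frac{108491}{122968}\right) = -4 - \frac{67564597}{119155992} = - \frac{544188565}{119155992} \approx -4.567$)
$d = \frac{119155992}{374201406275}$ ($d = \frac{1}{3145 - \frac{544188565}{119155992}} = \frac{1}{\frac{374201406275}{119155992}} = \frac{119155992}{374201406275} \approx 0.00031843$)
$\left(-307352 + \frac{125727}{160546}\right) + d = \left(-307352 + \frac{125727}{160546}\right) + \frac{119155992}{374201406275} = - \frac{49344008465}{160546} + \frac{119155992}{374201406275} = - \frac{18464597339718486226243}{60076538971826150}$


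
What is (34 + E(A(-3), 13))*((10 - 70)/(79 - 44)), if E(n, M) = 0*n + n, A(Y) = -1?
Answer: -396/7 ≈ -56.571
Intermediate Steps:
E(n, M) = n (E(n, M) = 0 + n = n)
(34 + E(A(-3), 13))*((10 - 70)/(79 - 44)) = (34 - 1)*((10 - 70)/(79 - 44)) = 33*(-60/35) = 33*(-60*1/35) = 33*(-12/7) = -396/7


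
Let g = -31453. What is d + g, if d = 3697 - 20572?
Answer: -48328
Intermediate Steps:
d = -16875
d + g = -16875 - 31453 = -48328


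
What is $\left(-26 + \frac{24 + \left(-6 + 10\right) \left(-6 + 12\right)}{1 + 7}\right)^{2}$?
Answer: $400$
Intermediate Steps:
$\left(-26 + \frac{24 + \left(-6 + 10\right) \left(-6 + 12\right)}{1 + 7}\right)^{2} = \left(-26 + \frac{24 + 4 \cdot 6}{8}\right)^{2} = \left(-26 + \left(24 + 24\right) \frac{1}{8}\right)^{2} = \left(-26 + 48 \cdot \frac{1}{8}\right)^{2} = \left(-26 + 6\right)^{2} = \left(-20\right)^{2} = 400$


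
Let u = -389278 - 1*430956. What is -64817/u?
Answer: 64817/820234 ≈ 0.079023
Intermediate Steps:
u = -820234 (u = -389278 - 430956 = -820234)
-64817/u = -64817/(-820234) = -64817*(-1/820234) = 64817/820234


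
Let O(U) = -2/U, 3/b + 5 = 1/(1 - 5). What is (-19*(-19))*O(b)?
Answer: 2527/2 ≈ 1263.5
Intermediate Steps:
b = -4/7 (b = 3/(-5 + 1/(1 - 5)) = 3/(-5 + 1/(-4)) = 3/(-5 - 1/4) = 3/(-21/4) = 3*(-4/21) = -4/7 ≈ -0.57143)
(-19*(-19))*O(b) = (-19*(-19))*(-2/(-4/7)) = 361*(-2*(-7/4)) = 361*(7/2) = 2527/2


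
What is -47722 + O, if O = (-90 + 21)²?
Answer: -42961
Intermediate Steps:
O = 4761 (O = (-69)² = 4761)
-47722 + O = -47722 + 4761 = -42961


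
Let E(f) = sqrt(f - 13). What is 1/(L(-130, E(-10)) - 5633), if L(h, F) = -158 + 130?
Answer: -1/5661 ≈ -0.00017665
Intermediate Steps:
E(f) = sqrt(-13 + f)
L(h, F) = -28
1/(L(-130, E(-10)) - 5633) = 1/(-28 - 5633) = 1/(-5661) = -1/5661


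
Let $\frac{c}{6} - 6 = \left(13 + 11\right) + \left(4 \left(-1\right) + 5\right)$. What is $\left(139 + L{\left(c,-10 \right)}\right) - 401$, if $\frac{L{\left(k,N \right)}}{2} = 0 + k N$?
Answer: $-3982$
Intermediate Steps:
$c = 186$ ($c = 36 + 6 \left(\left(13 + 11\right) + \left(4 \left(-1\right) + 5\right)\right) = 36 + 6 \left(24 + \left(-4 + 5\right)\right) = 36 + 6 \left(24 + 1\right) = 36 + 6 \cdot 25 = 36 + 150 = 186$)
$L{\left(k,N \right)} = 2 N k$ ($L{\left(k,N \right)} = 2 \left(0 + k N\right) = 2 \left(0 + N k\right) = 2 N k$)
$\left(139 + L{\left(c,-10 \right)}\right) - 401 = \left(139 + 2 \left(-10\right) 186\right) - 401 = \left(139 - 3720\right) - 401 = -3581 - 401 = -3982$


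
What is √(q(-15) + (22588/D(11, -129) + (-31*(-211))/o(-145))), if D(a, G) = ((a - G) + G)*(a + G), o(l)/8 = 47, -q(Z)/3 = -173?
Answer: √7726228163126/122012 ≈ 22.781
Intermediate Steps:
q(Z) = 519 (q(Z) = -3*(-173) = 519)
o(l) = 376 (o(l) = 8*47 = 376)
D(a, G) = a*(G + a)
√(q(-15) + (22588/D(11, -129) + (-31*(-211))/o(-145))) = √(519 + (22588/((11*(-129 + 11))) - 31*(-211)/376)) = √(519 + (22588/((11*(-118))) + 6541*(1/376))) = √(519 + (22588/(-1298) + 6541/376)) = √(519 + (22588*(-1/1298) + 6541/376)) = √(519 + (-11294/649 + 6541/376)) = √(519 - 1435/244024) = √(126647021/244024) = √7726228163126/122012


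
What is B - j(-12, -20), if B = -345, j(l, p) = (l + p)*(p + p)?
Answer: -1625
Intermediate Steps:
j(l, p) = 2*p*(l + p) (j(l, p) = (l + p)*(2*p) = 2*p*(l + p))
B - j(-12, -20) = -345 - 2*(-20)*(-12 - 20) = -345 - 2*(-20)*(-32) = -345 - 1*1280 = -345 - 1280 = -1625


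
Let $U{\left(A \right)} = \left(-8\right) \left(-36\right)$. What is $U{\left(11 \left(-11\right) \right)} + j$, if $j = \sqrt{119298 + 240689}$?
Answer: $288 + \sqrt{359987} \approx 887.99$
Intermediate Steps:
$j = \sqrt{359987} \approx 599.99$
$U{\left(A \right)} = 288$
$U{\left(11 \left(-11\right) \right)} + j = 288 + \sqrt{359987}$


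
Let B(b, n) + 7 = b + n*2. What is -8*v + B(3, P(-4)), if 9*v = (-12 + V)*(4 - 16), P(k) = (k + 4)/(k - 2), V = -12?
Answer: -260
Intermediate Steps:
P(k) = (4 + k)/(-2 + k)
B(b, n) = -7 + b + 2*n (B(b, n) = -7 + (b + n*2) = -7 + (b + 2*n) = -7 + b + 2*n)
v = 32 (v = ((-12 - 12)*(4 - 16))/9 = (-24*(-12))/9 = (1/9)*288 = 32)
-8*v + B(3, P(-4)) = -8*32 + (-7 + 3 + 2*((4 - 4)/(-2 - 4))) = -256 + (-7 + 3 + 2*(0/(-6))) = -256 + (-7 + 3 + 2*(-1/6*0)) = -256 + (-7 + 3 + 2*0) = -256 + (-7 + 3 + 0) = -256 - 4 = -260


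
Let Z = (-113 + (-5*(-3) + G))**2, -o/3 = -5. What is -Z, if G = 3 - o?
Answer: -12100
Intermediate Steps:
o = 15 (o = -3*(-5) = 15)
G = -12 (G = 3 - 1*15 = 3 - 15 = -12)
Z = 12100 (Z = (-113 + (-5*(-3) - 12))**2 = (-113 + (15 - 12))**2 = (-113 + 3)**2 = (-110)**2 = 12100)
-Z = -1*12100 = -12100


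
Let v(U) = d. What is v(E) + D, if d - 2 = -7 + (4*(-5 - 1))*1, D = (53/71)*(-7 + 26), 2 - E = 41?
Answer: -1052/71 ≈ -14.817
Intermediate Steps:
E = -39 (E = 2 - 1*41 = 2 - 41 = -39)
D = 1007/71 (D = (53*(1/71))*19 = (53/71)*19 = 1007/71 ≈ 14.183)
d = -29 (d = 2 + (-7 + (4*(-5 - 1))*1) = 2 + (-7 + (4*(-6))*1) = 2 + (-7 - 24*1) = 2 + (-7 - 24) = 2 - 31 = -29)
v(U) = -29
v(E) + D = -29 + 1007/71 = -1052/71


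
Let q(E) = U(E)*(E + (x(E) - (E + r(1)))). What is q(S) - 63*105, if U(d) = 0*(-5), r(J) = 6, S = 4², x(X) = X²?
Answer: -6615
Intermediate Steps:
S = 16
U(d) = 0
q(E) = 0 (q(E) = 0*(E + (E² - (E + 6))) = 0*(E + (E² - (6 + E))) = 0*(E + (E² + (-6 - E))) = 0*(E + (-6 + E² - E)) = 0*(-6 + E²) = 0)
q(S) - 63*105 = 0 - 63*105 = 0 - 6615 = -6615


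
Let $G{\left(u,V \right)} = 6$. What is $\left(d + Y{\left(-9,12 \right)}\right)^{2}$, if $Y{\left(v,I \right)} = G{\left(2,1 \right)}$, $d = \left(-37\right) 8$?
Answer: $84100$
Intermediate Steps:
$d = -296$
$Y{\left(v,I \right)} = 6$
$\left(d + Y{\left(-9,12 \right)}\right)^{2} = \left(-296 + 6\right)^{2} = \left(-290\right)^{2} = 84100$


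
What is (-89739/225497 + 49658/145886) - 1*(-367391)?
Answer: 6043003343509497/16448427671 ≈ 3.6739e+5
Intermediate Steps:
(-89739/225497 + 49658/145886) - 1*(-367391) = (-89739*1/225497 + 49658*(1/145886)) + 367391 = (-89739/225497 + 24829/72943) + 367391 = -946966864/16448427671 + 367391 = 6043003343509497/16448427671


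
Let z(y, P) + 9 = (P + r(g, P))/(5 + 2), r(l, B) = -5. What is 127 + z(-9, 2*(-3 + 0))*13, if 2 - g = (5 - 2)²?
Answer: -73/7 ≈ -10.429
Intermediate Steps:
g = -7 (g = 2 - (5 - 2)² = 2 - 1*3² = 2 - 1*9 = 2 - 9 = -7)
z(y, P) = -68/7 + P/7 (z(y, P) = -9 + (P - 5)/(5 + 2) = -9 + (-5 + P)/7 = -9 + (-5 + P)*(⅐) = -9 + (-5/7 + P/7) = -68/7 + P/7)
127 + z(-9, 2*(-3 + 0))*13 = 127 + (-68/7 + (2*(-3 + 0))/7)*13 = 127 + (-68/7 + (2*(-3))/7)*13 = 127 + (-68/7 + (⅐)*(-6))*13 = 127 + (-68/7 - 6/7)*13 = 127 - 74/7*13 = 127 - 962/7 = -73/7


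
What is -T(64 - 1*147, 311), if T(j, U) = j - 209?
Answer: 292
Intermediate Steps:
T(j, U) = -209 + j
-T(64 - 1*147, 311) = -(-209 + (64 - 1*147)) = -(-209 + (64 - 147)) = -(-209 - 83) = -1*(-292) = 292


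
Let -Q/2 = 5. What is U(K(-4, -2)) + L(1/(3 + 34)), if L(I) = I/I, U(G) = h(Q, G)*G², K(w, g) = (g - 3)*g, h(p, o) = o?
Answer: 1001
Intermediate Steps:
Q = -10 (Q = -2*5 = -10)
K(w, g) = g*(-3 + g) (K(w, g) = (-3 + g)*g = g*(-3 + g))
U(G) = G³ (U(G) = G*G² = G³)
L(I) = 1
U(K(-4, -2)) + L(1/(3 + 34)) = (-2*(-3 - 2))³ + 1 = (-2*(-5))³ + 1 = 10³ + 1 = 1000 + 1 = 1001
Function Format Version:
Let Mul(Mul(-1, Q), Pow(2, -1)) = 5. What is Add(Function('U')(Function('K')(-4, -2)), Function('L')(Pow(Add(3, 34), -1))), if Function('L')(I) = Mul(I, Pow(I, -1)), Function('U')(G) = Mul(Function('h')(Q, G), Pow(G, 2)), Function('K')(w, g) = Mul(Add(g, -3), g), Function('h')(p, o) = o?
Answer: 1001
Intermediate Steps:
Q = -10 (Q = Mul(-2, 5) = -10)
Function('K')(w, g) = Mul(g, Add(-3, g)) (Function('K')(w, g) = Mul(Add(-3, g), g) = Mul(g, Add(-3, g)))
Function('U')(G) = Pow(G, 3) (Function('U')(G) = Mul(G, Pow(G, 2)) = Pow(G, 3))
Function('L')(I) = 1
Add(Function('U')(Function('K')(-4, -2)), Function('L')(Pow(Add(3, 34), -1))) = Add(Pow(Mul(-2, Add(-3, -2)), 3), 1) = Add(Pow(Mul(-2, -5), 3), 1) = Add(Pow(10, 3), 1) = Add(1000, 1) = 1001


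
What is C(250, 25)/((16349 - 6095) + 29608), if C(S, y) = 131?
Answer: 131/39862 ≈ 0.0032863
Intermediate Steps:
C(250, 25)/((16349 - 6095) + 29608) = 131/((16349 - 6095) + 29608) = 131/(10254 + 29608) = 131/39862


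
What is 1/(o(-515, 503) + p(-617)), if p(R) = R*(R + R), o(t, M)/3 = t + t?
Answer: 1/758288 ≈ 1.3188e-6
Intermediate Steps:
o(t, M) = 6*t (o(t, M) = 3*(t + t) = 3*(2*t) = 6*t)
p(R) = 2*R² (p(R) = R*(2*R) = 2*R²)
1/(o(-515, 503) + p(-617)) = 1/(6*(-515) + 2*(-617)²) = 1/(-3090 + 2*380689) = 1/(-3090 + 761378) = 1/758288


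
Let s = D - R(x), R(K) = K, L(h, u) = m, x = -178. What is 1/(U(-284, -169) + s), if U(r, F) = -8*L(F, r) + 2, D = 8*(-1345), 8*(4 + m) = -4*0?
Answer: -1/10548 ≈ -9.4805e-5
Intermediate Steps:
m = -4 (m = -4 + (-4*0)/8 = -4 + (⅛)*0 = -4 + 0 = -4)
L(h, u) = -4
D = -10760
U(r, F) = 34 (U(r, F) = -8*(-4) + 2 = 32 + 2 = 34)
s = -10582 (s = -10760 - 1*(-178) = -10760 + 178 = -10582)
1/(U(-284, -169) + s) = 1/(34 - 10582) = 1/(-10548) = -1/10548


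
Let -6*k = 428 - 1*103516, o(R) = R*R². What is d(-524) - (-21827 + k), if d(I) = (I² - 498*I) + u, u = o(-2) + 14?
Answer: 1620539/3 ≈ 5.4018e+5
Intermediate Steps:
o(R) = R³
u = 6 (u = (-2)³ + 14 = -8 + 14 = 6)
k = 51544/3 (k = -(428 - 1*103516)/6 = -(428 - 103516)/6 = -⅙*(-103088) = 51544/3 ≈ 17181.)
d(I) = 6 + I² - 498*I (d(I) = (I² - 498*I) + 6 = 6 + I² - 498*I)
d(-524) - (-21827 + k) = (6 + (-524)² - 498*(-524)) - (-21827 + 51544/3) = (6 + 274576 + 260952) - 1*(-13937/3) = 535534 + 13937/3 = 1620539/3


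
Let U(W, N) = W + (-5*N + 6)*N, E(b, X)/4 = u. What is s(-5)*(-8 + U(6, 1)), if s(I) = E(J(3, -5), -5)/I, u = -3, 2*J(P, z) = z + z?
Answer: -12/5 ≈ -2.4000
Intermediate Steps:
J(P, z) = z (J(P, z) = (z + z)/2 = (2*z)/2 = z)
E(b, X) = -12 (E(b, X) = 4*(-3) = -12)
s(I) = -12/I
U(W, N) = W + N*(6 - 5*N) (U(W, N) = W + (6 - 5*N)*N = W + N*(6 - 5*N))
s(-5)*(-8 + U(6, 1)) = (-12/(-5))*(-8 + (6 - 5*1² + 6*1)) = (-12*(-⅕))*(-8 + (6 - 5*1 + 6)) = 12*(-8 + (6 - 5 + 6))/5 = 12*(-8 + 7)/5 = (12/5)*(-1) = -12/5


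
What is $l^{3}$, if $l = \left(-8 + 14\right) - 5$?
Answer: $1$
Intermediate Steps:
$l = 1$ ($l = 6 - 5 = 1$)
$l^{3} = 1^{3} = 1$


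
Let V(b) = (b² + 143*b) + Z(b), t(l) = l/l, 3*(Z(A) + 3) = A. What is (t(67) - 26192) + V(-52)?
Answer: -92830/3 ≈ -30943.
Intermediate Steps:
Z(A) = -3 + A/3
t(l) = 1
V(b) = -3 + b² + 430*b/3 (V(b) = (b² + 143*b) + (-3 + b/3) = -3 + b² + 430*b/3)
(t(67) - 26192) + V(-52) = (1 - 26192) + (-3 + (-52)² + (430/3)*(-52)) = -26191 + (-3 + 2704 - 22360/3) = -26191 - 14257/3 = -92830/3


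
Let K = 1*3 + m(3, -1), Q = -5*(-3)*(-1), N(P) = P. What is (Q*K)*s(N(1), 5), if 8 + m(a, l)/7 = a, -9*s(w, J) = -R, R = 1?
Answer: 160/3 ≈ 53.333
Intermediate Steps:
s(w, J) = ⅑ (s(w, J) = -(-1)/9 = -⅑*(-1) = ⅑)
m(a, l) = -56 + 7*a
Q = -15 (Q = 15*(-1) = -15)
K = -32 (K = 1*3 + (-56 + 7*3) = 3 + (-56 + 21) = 3 - 35 = -32)
(Q*K)*s(N(1), 5) = -15*(-32)*(⅑) = 480*(⅑) = 160/3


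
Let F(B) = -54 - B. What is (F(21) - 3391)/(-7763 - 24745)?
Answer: 1733/16254 ≈ 0.10662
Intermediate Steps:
(F(21) - 3391)/(-7763 - 24745) = ((-54 - 1*21) - 3391)/(-7763 - 24745) = ((-54 - 21) - 3391)/(-32508) = (-75 - 3391)*(-1/32508) = -3466*(-1/32508) = 1733/16254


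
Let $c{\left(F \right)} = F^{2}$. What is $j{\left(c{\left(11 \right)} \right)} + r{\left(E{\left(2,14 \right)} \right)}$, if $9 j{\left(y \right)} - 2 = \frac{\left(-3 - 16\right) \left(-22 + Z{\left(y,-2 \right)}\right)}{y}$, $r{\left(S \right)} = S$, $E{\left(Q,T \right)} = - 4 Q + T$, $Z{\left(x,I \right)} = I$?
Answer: $\frac{7232}{1089} \approx 6.641$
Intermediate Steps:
$E{\left(Q,T \right)} = T - 4 Q$
$j{\left(y \right)} = \frac{2}{9} + \frac{152}{3 y}$ ($j{\left(y \right)} = \frac{2}{9} + \frac{\left(-3 - 16\right) \left(-22 - 2\right) \frac{1}{y}}{9} = \frac{2}{9} + \frac{\left(-19\right) \left(-24\right) \frac{1}{y}}{9} = \frac{2}{9} + \frac{456 \frac{1}{y}}{9} = \frac{2}{9} + \frac{152}{3 y}$)
$j{\left(c{\left(11 \right)} \right)} + r{\left(E{\left(2,14 \right)} \right)} = \frac{2 \left(228 + 11^{2}\right)}{9 \cdot 11^{2}} + \left(14 - 8\right) = \frac{2 \left(228 + 121\right)}{9 \cdot 121} + \left(14 - 8\right) = \frac{2}{9} \cdot \frac{1}{121} \cdot 349 + 6 = \frac{698}{1089} + 6 = \frac{7232}{1089}$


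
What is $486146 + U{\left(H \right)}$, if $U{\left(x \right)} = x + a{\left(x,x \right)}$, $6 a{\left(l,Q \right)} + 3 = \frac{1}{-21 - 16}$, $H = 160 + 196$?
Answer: $\frac{54001666}{111} \approx 4.865 \cdot 10^{5}$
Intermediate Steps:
$H = 356$
$a{\left(l,Q \right)} = - \frac{56}{111}$ ($a{\left(l,Q \right)} = - \frac{1}{2} + \frac{1}{6 \left(-21 - 16\right)} = - \frac{1}{2} + \frac{1}{6 \left(-37\right)} = - \frac{1}{2} + \frac{1}{6} \left(- \frac{1}{37}\right) = - \frac{1}{2} - \frac{1}{222} = - \frac{56}{111}$)
$U{\left(x \right)} = - \frac{56}{111} + x$ ($U{\left(x \right)} = x - \frac{56}{111} = - \frac{56}{111} + x$)
$486146 + U{\left(H \right)} = 486146 + \left(- \frac{56}{111} + 356\right) = 486146 + \frac{39460}{111} = \frac{54001666}{111}$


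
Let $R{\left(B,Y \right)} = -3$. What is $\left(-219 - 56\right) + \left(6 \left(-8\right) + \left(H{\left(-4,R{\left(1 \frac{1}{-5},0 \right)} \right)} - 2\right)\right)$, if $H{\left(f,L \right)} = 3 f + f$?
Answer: $-341$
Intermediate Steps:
$H{\left(f,L \right)} = 4 f$
$\left(-219 - 56\right) + \left(6 \left(-8\right) + \left(H{\left(-4,R{\left(1 \frac{1}{-5},0 \right)} \right)} - 2\right)\right) = \left(-219 - 56\right) + \left(6 \left(-8\right) + \left(4 \left(-4\right) - 2\right)\right) = -275 - 66 = -341$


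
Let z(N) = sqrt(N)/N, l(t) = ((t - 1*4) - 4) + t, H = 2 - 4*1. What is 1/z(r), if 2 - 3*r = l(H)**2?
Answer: I*sqrt(426)/3 ≈ 6.8799*I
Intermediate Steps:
H = -2 (H = 2 - 4 = -2)
l(t) = -8 + 2*t (l(t) = ((t - 4) - 4) + t = ((-4 + t) - 4) + t = (-8 + t) + t = -8 + 2*t)
r = -142/3 (r = 2/3 - (-8 + 2*(-2))**2/3 = 2/3 - (-8 - 4)**2/3 = 2/3 - 1/3*(-12)**2 = 2/3 - 1/3*144 = 2/3 - 48 = -142/3 ≈ -47.333)
z(N) = 1/sqrt(N)
1/z(r) = 1/(1/sqrt(-142/3)) = 1/(-I*sqrt(426)/142) = I*sqrt(426)/3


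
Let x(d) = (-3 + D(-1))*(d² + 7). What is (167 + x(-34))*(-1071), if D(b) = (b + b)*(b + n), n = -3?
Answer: -6406722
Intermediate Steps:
D(b) = 2*b*(-3 + b) (D(b) = (b + b)*(b - 3) = (2*b)*(-3 + b) = 2*b*(-3 + b))
x(d) = 35 + 5*d² (x(d) = (-3 + 2*(-1)*(-3 - 1))*(d² + 7) = (-3 + 2*(-1)*(-4))*(7 + d²) = (-3 + 8)*(7 + d²) = 5*(7 + d²) = 35 + 5*d²)
(167 + x(-34))*(-1071) = (167 + (35 + 5*(-34)²))*(-1071) = (167 + (35 + 5*1156))*(-1071) = (167 + (35 + 5780))*(-1071) = (167 + 5815)*(-1071) = 5982*(-1071) = -6406722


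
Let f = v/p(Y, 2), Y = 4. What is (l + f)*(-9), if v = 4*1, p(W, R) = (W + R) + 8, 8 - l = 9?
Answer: 45/7 ≈ 6.4286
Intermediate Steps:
l = -1 (l = 8 - 1*9 = 8 - 9 = -1)
p(W, R) = 8 + R + W (p(W, R) = (R + W) + 8 = 8 + R + W)
v = 4
f = 2/7 (f = 4/(8 + 2 + 4) = 4/14 = 4*(1/14) = 2/7 ≈ 0.28571)
(l + f)*(-9) = (-1 + 2/7)*(-9) = -5/7*(-9) = 45/7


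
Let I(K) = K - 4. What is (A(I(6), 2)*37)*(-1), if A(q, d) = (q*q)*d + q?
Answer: -370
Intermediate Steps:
I(K) = -4 + K
A(q, d) = q + d*q² (A(q, d) = q²*d + q = d*q² + q = q + d*q²)
(A(I(6), 2)*37)*(-1) = (((-4 + 6)*(1 + 2*(-4 + 6)))*37)*(-1) = ((2*(1 + 2*2))*37)*(-1) = ((2*(1 + 4))*37)*(-1) = ((2*5)*37)*(-1) = (10*37)*(-1) = 370*(-1) = -370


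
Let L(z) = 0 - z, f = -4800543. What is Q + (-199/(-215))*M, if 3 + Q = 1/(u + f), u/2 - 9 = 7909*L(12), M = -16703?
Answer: -16590598249037/1072923315 ≈ -15463.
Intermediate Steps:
L(z) = -z
u = -189798 (u = 18 + 2*(7909*(-1*12)) = 18 + 2*(7909*(-12)) = 18 + 2*(-94908) = 18 - 189816 = -189798)
Q = -14971024/4990341 (Q = -3 + 1/(-189798 - 4800543) = -3 + 1/(-4990341) = -3 - 1/4990341 = -14971024/4990341 ≈ -3.0000)
Q + (-199/(-215))*M = -14971024/4990341 - 199/(-215)*(-16703) = -14971024/4990341 - 199*(-1/215)*(-16703) = -14971024/4990341 + (199/215)*(-16703) = -14971024/4990341 - 3323897/215 = -16590598249037/1072923315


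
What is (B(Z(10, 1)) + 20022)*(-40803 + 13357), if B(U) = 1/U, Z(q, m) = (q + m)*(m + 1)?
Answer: -6044775655/11 ≈ -5.4953e+8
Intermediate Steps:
Z(q, m) = (1 + m)*(m + q) (Z(q, m) = (m + q)*(1 + m) = (1 + m)*(m + q))
(B(Z(10, 1)) + 20022)*(-40803 + 13357) = (1/(1 + 10 + 1**2 + 1*10) + 20022)*(-40803 + 13357) = (1/(1 + 10 + 1 + 10) + 20022)*(-27446) = (1/22 + 20022)*(-27446) = (440485/22)*(-27446) = -6044775655/11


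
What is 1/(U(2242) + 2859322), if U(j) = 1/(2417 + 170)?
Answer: 2587/7397066015 ≈ 3.4973e-7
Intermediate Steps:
U(j) = 1/2587
1/(U(2242) + 2859322) = 1/(1/2587 + 2859322) = 1/(7397066015/2587) = 2587/7397066015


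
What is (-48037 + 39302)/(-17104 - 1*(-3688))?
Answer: 8735/13416 ≈ 0.65109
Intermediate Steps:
(-48037 + 39302)/(-17104 - 1*(-3688)) = -8735/(-17104 + 3688) = -8735/(-13416) = -8735*(-1/13416) = 8735/13416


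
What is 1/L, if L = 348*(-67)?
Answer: -1/23316 ≈ -4.2889e-5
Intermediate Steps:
L = -23316
1/L = 1/(-23316) = -1/23316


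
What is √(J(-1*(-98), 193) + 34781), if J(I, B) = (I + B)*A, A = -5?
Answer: √33326 ≈ 182.55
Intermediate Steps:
J(I, B) = -5*B - 5*I (J(I, B) = (I + B)*(-5) = (B + I)*(-5) = -5*B - 5*I)
√(J(-1*(-98), 193) + 34781) = √((-5*193 - (-5)*(-98)) + 34781) = √((-965 - 5*98) + 34781) = √((-965 - 490) + 34781) = √(-1455 + 34781) = √33326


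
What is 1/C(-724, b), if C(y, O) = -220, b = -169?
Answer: -1/220 ≈ -0.0045455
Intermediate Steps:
1/C(-724, b) = 1/(-220) = -1/220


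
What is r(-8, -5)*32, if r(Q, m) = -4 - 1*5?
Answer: -288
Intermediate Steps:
r(Q, m) = -9 (r(Q, m) = -4 - 5 = -9)
r(-8, -5)*32 = -9*32 = -288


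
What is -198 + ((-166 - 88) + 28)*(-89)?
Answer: 19916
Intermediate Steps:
-198 + ((-166 - 88) + 28)*(-89) = -198 + (-254 + 28)*(-89) = -198 - 226*(-89) = -198 + 20114 = 19916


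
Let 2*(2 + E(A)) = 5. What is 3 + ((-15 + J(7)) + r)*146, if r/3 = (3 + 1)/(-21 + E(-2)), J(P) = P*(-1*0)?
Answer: -93171/41 ≈ -2272.5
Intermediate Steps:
J(P) = 0 (J(P) = P*0 = 0)
E(A) = ½ (E(A) = -2 + (½)*5 = -2 + 5/2 = ½)
r = -24/41 (r = 3*((3 + 1)/(-21 + ½)) = 3*(4/(-41/2)) = 3*(4*(-2/41)) = 3*(-8/41) = -24/41 ≈ -0.58537)
3 + ((-15 + J(7)) + r)*146 = 3 + ((-15 + 0) - 24/41)*146 = 3 + (-15 - 24/41)*146 = 3 - 639/41*146 = 3 - 93294/41 = -93171/41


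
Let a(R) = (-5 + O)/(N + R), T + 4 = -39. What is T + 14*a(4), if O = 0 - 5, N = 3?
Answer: -63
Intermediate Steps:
T = -43 (T = -4 - 39 = -43)
O = -5
a(R) = -10/(3 + R) (a(R) = (-5 - 5)/(3 + R) = -10/(3 + R))
T + 14*a(4) = -43 + 14*(-10/(3 + 4)) = -43 + 14*(-10/7) = -43 - 20 = -63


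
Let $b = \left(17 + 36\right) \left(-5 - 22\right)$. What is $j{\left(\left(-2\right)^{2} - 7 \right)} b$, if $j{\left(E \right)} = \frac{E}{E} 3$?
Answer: $-4293$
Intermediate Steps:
$j{\left(E \right)} = 3$ ($j{\left(E \right)} = 1 \cdot 3 = 3$)
$b = -1431$ ($b = 53 \left(-27\right) = -1431$)
$j{\left(\left(-2\right)^{2} - 7 \right)} b = 3 \left(-1431\right) = -4293$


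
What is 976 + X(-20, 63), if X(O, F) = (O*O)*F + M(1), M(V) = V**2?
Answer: 26177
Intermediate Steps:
X(O, F) = 1 + F*O**2 (X(O, F) = (O*O)*F + 1**2 = O**2*F + 1 = F*O**2 + 1 = 1 + F*O**2)
976 + X(-20, 63) = 976 + (1 + 63*(-20)**2) = 976 + (1 + 63*400) = 976 + (1 + 25200) = 976 + 25201 = 26177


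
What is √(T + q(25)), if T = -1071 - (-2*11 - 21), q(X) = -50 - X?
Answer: I*√1103 ≈ 33.211*I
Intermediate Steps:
T = -1028 (T = -1071 - (-22 - 21) = -1071 - 1*(-43) = -1071 + 43 = -1028)
√(T + q(25)) = √(-1028 + (-50 - 1*25)) = √(-1028 + (-50 - 25)) = √(-1028 - 75) = √(-1103) = I*√1103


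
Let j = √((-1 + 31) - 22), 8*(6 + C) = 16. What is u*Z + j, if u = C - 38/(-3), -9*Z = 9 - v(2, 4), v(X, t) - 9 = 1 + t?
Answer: 130/27 + 2*√2 ≈ 7.6432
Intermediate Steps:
C = -4 (C = -6 + (⅛)*16 = -6 + 2 = -4)
v(X, t) = 10 + t (v(X, t) = 9 + (1 + t) = 10 + t)
Z = 5/9 (Z = -(9 - (10 + 4))/9 = -(9 - 1*14)/9 = -(9 - 14)/9 = -⅑*(-5) = 5/9 ≈ 0.55556)
u = 26/3 (u = -4 - 38/(-3) = -4 - 38*(-1)/3 = -4 - 1*(-38/3) = -4 + 38/3 = 26/3 ≈ 8.6667)
j = 2*√2 (j = √(30 - 22) = √8 = 2*√2 ≈ 2.8284)
u*Z + j = (26/3)*(5/9) + 2*√2 = 130/27 + 2*√2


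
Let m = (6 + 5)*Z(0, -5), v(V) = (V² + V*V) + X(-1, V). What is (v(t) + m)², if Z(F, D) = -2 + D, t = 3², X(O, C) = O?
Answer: 7056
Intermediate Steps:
t = 9
v(V) = -1 + 2*V² (v(V) = (V² + V*V) - 1 = (V² + V²) - 1 = 2*V² - 1 = -1 + 2*V²)
m = -77 (m = (6 + 5)*(-2 - 5) = 11*(-7) = -77)
(v(t) + m)² = ((-1 + 2*9²) - 77)² = ((-1 + 2*81) - 77)² = ((-1 + 162) - 77)² = (161 - 77)² = 84² = 7056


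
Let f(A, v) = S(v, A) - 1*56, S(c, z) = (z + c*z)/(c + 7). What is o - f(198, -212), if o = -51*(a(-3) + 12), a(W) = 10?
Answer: -260308/205 ≈ -1269.8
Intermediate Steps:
o = -1122 (o = -51*(10 + 12) = -51*22 = -1122)
S(c, z) = (z + c*z)/(7 + c)
f(A, v) = -56 + A*(1 + v)/(7 + v) (f(A, v) = A*(1 + v)/(7 + v) - 1*56 = A*(1 + v)/(7 + v) - 56 = -56 + A*(1 + v)/(7 + v))
o - f(198, -212) = -1122 - (-392 - 56*(-212) + 198*(1 - 212))/(7 - 212) = -1122 - (-392 + 11872 + 198*(-211))/(-205) = -1122 - (-1)*(-392 + 11872 - 41778)/205 = -1122 - (-1)*(-30298)/205 = -1122 - 1*30298/205 = -1122 - 30298/205 = -260308/205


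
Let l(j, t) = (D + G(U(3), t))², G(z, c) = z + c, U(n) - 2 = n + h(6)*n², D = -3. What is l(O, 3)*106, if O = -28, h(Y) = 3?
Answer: 108544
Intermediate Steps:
U(n) = 2 + n + 3*n² (U(n) = 2 + (n + 3*n²) = 2 + n + 3*n²)
G(z, c) = c + z
l(j, t) = (29 + t)² (l(j, t) = (-3 + (t + (2 + 3 + 3*3²)))² = (-3 + (t + (2 + 3 + 3*9)))² = (-3 + (t + (2 + 3 + 27)))² = (-3 + (t + 32))² = (-3 + (32 + t))² = (29 + t)²)
l(O, 3)*106 = (29 + 3)²*106 = 32²*106 = 1024*106 = 108544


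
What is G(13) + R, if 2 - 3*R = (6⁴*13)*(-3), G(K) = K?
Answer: 50585/3 ≈ 16862.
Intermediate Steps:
R = 50546/3 (R = ⅔ - 6⁴*13*(-3)/3 = ⅔ - 1296*13*(-3)/3 = ⅔ - 5616*(-3) = ⅔ - ⅓*(-50544) = ⅔ + 16848 = 50546/3 ≈ 16849.)
G(13) + R = 13 + 50546/3 = 50585/3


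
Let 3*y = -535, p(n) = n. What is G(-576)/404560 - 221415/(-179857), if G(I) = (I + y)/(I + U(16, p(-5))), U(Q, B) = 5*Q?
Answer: 4299644444761/3492621500160 ≈ 1.2311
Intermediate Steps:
y = -535/3 (y = (1/3)*(-535) = -535/3 ≈ -178.33)
G(I) = (-535/3 + I)/(80 + I) (G(I) = (I - 535/3)/(I + 5*16) = (-535/3 + I)/(I + 80) = (-535/3 + I)/(80 + I))
G(-576)/404560 - 221415/(-179857) = ((-535/3 - 576)/(80 - 576))/404560 - 221415/(-179857) = (-2263/3/(-496))*(1/404560) - 221415*(-1/179857) = -1/496*(-2263/3)*(1/404560) + 221415/179857 = (73/48)*(1/404560) + 221415/179857 = 73/19418880 + 221415/179857 = 4299644444761/3492621500160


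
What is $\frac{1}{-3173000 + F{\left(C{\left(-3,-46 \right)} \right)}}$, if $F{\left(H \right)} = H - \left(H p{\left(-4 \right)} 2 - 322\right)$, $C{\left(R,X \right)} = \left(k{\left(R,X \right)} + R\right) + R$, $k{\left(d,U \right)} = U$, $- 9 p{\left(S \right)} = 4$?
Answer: $- \frac{9}{28554986} \approx -3.1518 \cdot 10^{-7}$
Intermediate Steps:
$p{\left(S \right)} = - \frac{4}{9}$ ($p{\left(S \right)} = \left(- \frac{1}{9}\right) 4 = - \frac{4}{9}$)
$C{\left(R,X \right)} = X + 2 R$ ($C{\left(R,X \right)} = \left(X + R\right) + R = \left(R + X\right) + R = X + 2 R$)
$F{\left(H \right)} = 322 + \frac{17 H}{9}$ ($F{\left(H \right)} = H - \left(H \left(- \frac{4}{9}\right) 2 - 322\right) = H - \left(- \frac{4 H}{9} \cdot 2 - 322\right) = H - \left(- \frac{8 H}{9} - 322\right) = H - \left(-322 - \frac{8 H}{9}\right) = H + \left(322 + \frac{8 H}{9}\right) = 322 + \frac{17 H}{9}$)
$\frac{1}{-3173000 + F{\left(C{\left(-3,-46 \right)} \right)}} = \frac{1}{-3173000 + \left(322 + \frac{17 \left(-46 + 2 \left(-3\right)\right)}{9}\right)} = \frac{1}{-3173000 + \left(322 + \frac{17 \left(-46 - 6\right)}{9}\right)} = \frac{1}{-3173000 + \left(322 + \frac{17}{9} \left(-52\right)\right)} = \frac{1}{-3173000 + \left(322 - \frac{884}{9}\right)} = \frac{1}{-3173000 + \frac{2014}{9}} = \frac{1}{- \frac{28554986}{9}} = - \frac{9}{28554986}$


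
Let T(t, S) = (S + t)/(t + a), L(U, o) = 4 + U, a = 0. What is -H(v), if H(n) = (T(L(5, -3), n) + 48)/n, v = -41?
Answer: 400/369 ≈ 1.0840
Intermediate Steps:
T(t, S) = (S + t)/t (T(t, S) = (S + t)/(t + 0) = (S + t)/t)
H(n) = (49 + n/9)/n (H(n) = ((n + (4 + 5))/(4 + 5) + 48)/n = ((n + 9)/9 + 48)/n = ((9 + n)/9 + 48)/n = ((1 + n/9) + 48)/n = (49 + n/9)/n)
-H(v) = -(441 - 41)/(9*(-41)) = -(-1)*400/(9*41) = -1*(-400/369) = 400/369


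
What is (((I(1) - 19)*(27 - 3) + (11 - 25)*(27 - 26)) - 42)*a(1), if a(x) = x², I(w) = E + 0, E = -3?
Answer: -584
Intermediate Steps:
I(w) = -3 (I(w) = -3 + 0 = -3)
(((I(1) - 19)*(27 - 3) + (11 - 25)*(27 - 26)) - 42)*a(1) = (((-3 - 19)*(27 - 3) + (11 - 25)*(27 - 26)) - 42)*1² = ((-22*24 - 14*1) - 42)*1 = ((-528 - 14) - 42)*1 = (-542 - 42)*1 = -584*1 = -584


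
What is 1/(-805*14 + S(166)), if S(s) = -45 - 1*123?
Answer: -1/11438 ≈ -8.7428e-5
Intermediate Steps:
S(s) = -168 (S(s) = -45 - 123 = -168)
1/(-805*14 + S(166)) = 1/(-805*14 - 168) = 1/(-11270 - 168) = 1/(-11438) = -1/11438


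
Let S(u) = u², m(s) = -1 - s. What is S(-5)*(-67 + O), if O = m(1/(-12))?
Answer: -20375/12 ≈ -1697.9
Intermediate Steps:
O = -11/12 (O = -1 - 1/(-12) = -1 - 1*(-1/12) = -1 + 1/12 = -11/12 ≈ -0.91667)
S(-5)*(-67 + O) = (-5)²*(-67 - 11/12) = 25*(-815/12) = -20375/12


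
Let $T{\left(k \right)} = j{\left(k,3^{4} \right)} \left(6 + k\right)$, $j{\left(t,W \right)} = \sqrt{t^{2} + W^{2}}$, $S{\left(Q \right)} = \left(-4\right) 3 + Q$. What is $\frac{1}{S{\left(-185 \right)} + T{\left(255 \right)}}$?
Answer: $\frac{197}{4876471097} + \frac{783 \sqrt{7954}}{4876471097} \approx 1.4361 \cdot 10^{-5}$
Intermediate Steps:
$S{\left(Q \right)} = -12 + Q$
$j{\left(t,W \right)} = \sqrt{W^{2} + t^{2}}$
$T{\left(k \right)} = \sqrt{6561 + k^{2}} \left(6 + k\right)$ ($T{\left(k \right)} = \sqrt{\left(3^{4}\right)^{2} + k^{2}} \left(6 + k\right) = \sqrt{81^{2} + k^{2}} \left(6 + k\right) = \sqrt{6561 + k^{2}} \left(6 + k\right)$)
$\frac{1}{S{\left(-185 \right)} + T{\left(255 \right)}} = \frac{1}{\left(-12 - 185\right) + \sqrt{6561 + 255^{2}} \left(6 + 255\right)} = \frac{1}{-197 + \sqrt{6561 + 65025} \cdot 261} = \frac{1}{-197 + \sqrt{71586} \cdot 261} = \frac{1}{-197 + 3 \sqrt{7954} \cdot 261} = \frac{1}{-197 + 783 \sqrt{7954}}$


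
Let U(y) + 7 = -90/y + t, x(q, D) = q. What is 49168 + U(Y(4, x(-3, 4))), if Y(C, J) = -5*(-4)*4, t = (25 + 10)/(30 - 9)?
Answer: 1179877/24 ≈ 49162.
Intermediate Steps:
t = 5/3 (t = 35/21 = 35*(1/21) = 5/3 ≈ 1.6667)
Y(C, J) = 80 (Y(C, J) = 20*4 = 80)
U(y) = -16/3 - 90/y (U(y) = -7 + (-90/y + 5/3) = -7 + (5/3 - 90/y) = -16/3 - 90/y)
49168 + U(Y(4, x(-3, 4))) = 49168 + (-16/3 - 90/80) = 49168 + (-16/3 - 90*1/80) = 49168 + (-16/3 - 9/8) = 49168 - 155/24 = 1179877/24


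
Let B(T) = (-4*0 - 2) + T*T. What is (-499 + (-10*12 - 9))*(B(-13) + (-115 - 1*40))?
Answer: -7536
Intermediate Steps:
B(T) = -2 + T² (B(T) = (0 - 2) + T² = -2 + T²)
(-499 + (-10*12 - 9))*(B(-13) + (-115 - 1*40)) = (-499 + (-10*12 - 9))*((-2 + (-13)²) + (-115 - 1*40)) = (-499 + (-120 - 9))*((-2 + 169) + (-115 - 40)) = (-499 - 129)*(167 - 155) = -628*12 = -7536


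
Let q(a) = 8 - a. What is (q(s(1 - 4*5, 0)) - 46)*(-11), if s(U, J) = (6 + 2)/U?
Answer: 7854/19 ≈ 413.37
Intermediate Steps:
s(U, J) = 8/U
(q(s(1 - 4*5, 0)) - 46)*(-11) = ((8 - 8/(1 - 4*5)) - 46)*(-11) = ((8 - 8/(1 - 20)) - 46)*(-11) = ((8 - 8/(-19)) - 46)*(-11) = ((8 - 8*(-1)/19) - 46)*(-11) = ((8 - 1*(-8/19)) - 46)*(-11) = ((8 + 8/19) - 46)*(-11) = (160/19 - 46)*(-11) = -714/19*(-11) = 7854/19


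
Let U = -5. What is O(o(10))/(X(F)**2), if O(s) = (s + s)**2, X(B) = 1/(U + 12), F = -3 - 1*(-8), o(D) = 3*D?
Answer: 176400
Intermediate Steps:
F = 5 (F = -3 + 8 = 5)
X(B) = 1/7 (X(B) = 1/(-5 + 12) = 1/7)
O(s) = 4*s**2 (O(s) = (2*s)**2 = 4*s**2)
O(o(10))/(X(F)**2) = (4*(3*10)**2)/((1/7)**2) = (4*30**2)/(1/49) = (4*900)*49 = 3600*49 = 176400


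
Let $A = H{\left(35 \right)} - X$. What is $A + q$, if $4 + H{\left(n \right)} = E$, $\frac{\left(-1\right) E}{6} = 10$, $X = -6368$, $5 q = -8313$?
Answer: $\frac{23207}{5} \approx 4641.4$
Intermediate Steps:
$q = - \frac{8313}{5}$ ($q = \frac{1}{5} \left(-8313\right) = - \frac{8313}{5} \approx -1662.6$)
$E = -60$ ($E = \left(-6\right) 10 = -60$)
$H{\left(n \right)} = -64$ ($H{\left(n \right)} = -4 - 60 = -64$)
$A = 6304$ ($A = -64 - -6368 = -64 + 6368 = 6304$)
$A + q = 6304 - \frac{8313}{5} = \frac{23207}{5}$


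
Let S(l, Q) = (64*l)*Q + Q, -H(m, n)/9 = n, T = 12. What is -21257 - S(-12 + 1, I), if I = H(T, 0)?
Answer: -21257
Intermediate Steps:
H(m, n) = -9*n
I = 0 (I = -9*0 = 0)
S(l, Q) = Q + 64*Q*l (S(l, Q) = 64*Q*l + Q = Q + 64*Q*l)
-21257 - S(-12 + 1, I) = -21257 - 0*(1 + 64*(-12 + 1)) = -21257 - 0*(1 + 64*(-11)) = -21257 - 0*(1 - 704) = -21257 - 0*(-703) = -21257 - 1*0 = -21257 + 0 = -21257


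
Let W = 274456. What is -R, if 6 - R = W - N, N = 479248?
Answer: -204798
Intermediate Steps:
R = 204798 (R = 6 - (274456 - 1*479248) = 6 - (274456 - 479248) = 6 - 1*(-204792) = 6 + 204792 = 204798)
-R = -1*204798 = -204798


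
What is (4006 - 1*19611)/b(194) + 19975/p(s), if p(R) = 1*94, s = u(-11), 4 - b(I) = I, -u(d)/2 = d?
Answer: 5598/19 ≈ 294.63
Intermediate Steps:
u(d) = -2*d
b(I) = 4 - I
s = 22 (s = -2*(-11) = 22)
p(R) = 94
(4006 - 1*19611)/b(194) + 19975/p(s) = (4006 - 1*19611)/(4 - 1*194) + 19975/94 = (4006 - 19611)/(4 - 194) + 19975*(1/94) = -15605/(-190) + 425/2 = -15605*(-1/190) + 425/2 = 3121/38 + 425/2 = 5598/19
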